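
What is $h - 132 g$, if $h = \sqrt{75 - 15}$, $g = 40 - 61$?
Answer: $2772 + 2 \sqrt{15} \approx 2779.7$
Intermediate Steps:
$g = -21$ ($g = 40 - 61 = -21$)
$h = 2 \sqrt{15}$ ($h = \sqrt{60} = 2 \sqrt{15} \approx 7.746$)
$h - 132 g = 2 \sqrt{15} - -2772 = 2 \sqrt{15} + 2772 = 2772 + 2 \sqrt{15}$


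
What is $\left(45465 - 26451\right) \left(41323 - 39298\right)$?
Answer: $38503350$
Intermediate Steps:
$\left(45465 - 26451\right) \left(41323 - 39298\right) = 19014 \cdot 2025 = 38503350$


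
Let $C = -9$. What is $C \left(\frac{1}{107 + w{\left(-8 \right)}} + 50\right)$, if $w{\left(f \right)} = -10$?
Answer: $- \frac{43659}{97} \approx -450.09$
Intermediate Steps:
$C \left(\frac{1}{107 + w{\left(-8 \right)}} + 50\right) = - 9 \left(\frac{1}{107 - 10} + 50\right) = - 9 \left(\frac{1}{97} + 50\right) = \left(-9\right) \frac{4851}{97} = - \frac{43659}{97}$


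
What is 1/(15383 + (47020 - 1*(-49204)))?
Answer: 1/111607 ≈ 8.9600e-6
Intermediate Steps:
1/(15383 + (47020 - 1*(-49204))) = 1/(15383 + (47020 + 49204)) = 1/(15383 + 96224) = 1/111607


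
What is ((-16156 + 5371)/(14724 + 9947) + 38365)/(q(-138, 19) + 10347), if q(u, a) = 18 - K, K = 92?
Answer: 946492130/253445183 ≈ 3.7345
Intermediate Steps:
q(u, a) = -74 (q(u, a) = 18 - 1*92 = 18 - 92 = -74)
((-16156 + 5371)/(14724 + 9947) + 38365)/(q(-138, 19) + 10347) = ((-16156 + 5371)/(14724 + 9947) + 38365)/(-74 + 10347) = (-10785/24671 + 38365)/10273 = (-10785*1/24671 + 38365)*(1/10273) = (-10785/24671 + 38365)*(1/10273) = (946492130/24671)*(1/10273) = 946492130/253445183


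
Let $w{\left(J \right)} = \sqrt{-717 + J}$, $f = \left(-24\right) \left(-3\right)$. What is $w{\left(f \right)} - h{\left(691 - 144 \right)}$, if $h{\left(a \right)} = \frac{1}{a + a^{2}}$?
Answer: $- \frac{1}{299756} + i \sqrt{645} \approx -3.336 \cdot 10^{-6} + 25.397 i$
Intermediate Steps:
$f = 72$
$w{\left(f \right)} - h{\left(691 - 144 \right)} = \sqrt{-717 + 72} - \frac{1}{\left(691 - 144\right) \left(1 + \left(691 - 144\right)\right)} = \sqrt{-645} - \frac{1}{\left(691 - 144\right) \left(1 + \left(691 - 144\right)\right)} = i \sqrt{645} - \frac{1}{547 \left(1 + 547\right)} = i \sqrt{645} - \frac{1}{547 \cdot 548} = i \sqrt{645} - \frac{1}{547} \cdot \frac{1}{548} = i \sqrt{645} - \frac{1}{299756} = - \frac{1}{299756} + i \sqrt{645}$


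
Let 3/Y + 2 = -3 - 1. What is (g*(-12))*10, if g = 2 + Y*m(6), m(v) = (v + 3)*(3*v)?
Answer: 9480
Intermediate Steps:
m(v) = 3*v*(3 + v) (m(v) = (3 + v)*(3*v) = 3*v*(3 + v))
Y = -½ (Y = 3/(-2 + (-3 - 1)) = 3/(-2 - 4) = 3/(-6) = 3*(-⅙) = -½ ≈ -0.50000)
g = -79 (g = 2 - 3*6*(3 + 6)/2 = 2 - 3*6*9/2 = 2 - ½*162 = 2 - 81 = -79)
(g*(-12))*10 = -79*(-12)*10 = 948*10 = 9480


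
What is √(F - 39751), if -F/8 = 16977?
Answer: 7*I*√3583 ≈ 419.01*I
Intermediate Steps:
F = -135816 (F = -8*16977 = -135816)
√(F - 39751) = √(-135816 - 39751) = √(-175567) = 7*I*√3583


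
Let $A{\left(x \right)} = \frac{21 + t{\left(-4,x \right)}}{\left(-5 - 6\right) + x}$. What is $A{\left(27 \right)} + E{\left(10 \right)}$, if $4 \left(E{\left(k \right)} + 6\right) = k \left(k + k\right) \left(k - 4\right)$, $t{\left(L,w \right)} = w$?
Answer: $297$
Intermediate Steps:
$A{\left(x \right)} = \frac{21 + x}{-11 + x}$ ($A{\left(x \right)} = \frac{21 + x}{\left(-5 - 6\right) + x} = \frac{21 + x}{-11 + x}$)
$E{\left(k \right)} = -6 + \frac{k^{2} \left(-4 + k\right)}{2}$ ($E{\left(k \right)} = -6 + \frac{k \left(k + k\right) \left(k - 4\right)}{4} = -6 + \frac{k 2 k \left(-4 + k\right)}{4} = -6 + \frac{2 k^{2} \left(-4 + k\right)}{4} = -6 + \frac{k^{2} \left(-4 + k\right)}{2}$)
$A{\left(27 \right)} + E{\left(10 \right)} = \frac{21 + 27}{-11 + 27} - \left(6 - 500 + 200\right) = \frac{1}{16} \cdot 48 - -294 = 3 + 294 = 297$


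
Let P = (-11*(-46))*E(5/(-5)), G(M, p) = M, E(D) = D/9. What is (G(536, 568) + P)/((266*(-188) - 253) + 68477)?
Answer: 2159/81972 ≈ 0.026338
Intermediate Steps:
E(D) = D/9 (E(D) = D*(⅑) = D/9)
P = -506/9 (P = (-11*(-46))*((5/(-5))/9) = 506*((5*(-⅕))/9) = 506*((⅑)*(-1)) = 506*(-⅑) = -506/9 ≈ -56.222)
(G(536, 568) + P)/((266*(-188) - 253) + 68477) = (536 - 506/9)/((266*(-188) - 253) + 68477) = 4318/(9*((-50008 - 253) + 68477)) = 4318/(9*(-50261 + 68477)) = (4318/9)/18216 = (4318/9)*(1/18216) = 2159/81972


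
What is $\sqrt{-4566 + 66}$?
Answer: $30 i \sqrt{5} \approx 67.082 i$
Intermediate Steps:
$\sqrt{-4566 + 66} = \sqrt{-4500} = 30 i \sqrt{5}$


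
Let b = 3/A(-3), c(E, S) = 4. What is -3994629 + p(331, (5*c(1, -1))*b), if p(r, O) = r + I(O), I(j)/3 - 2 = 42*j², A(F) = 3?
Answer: -3943892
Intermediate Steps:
I(j) = 6 + 126*j² (I(j) = 6 + 3*(42*j²) = 6 + 126*j²)
b = 1 (b = 3/3 = 3*(⅓) = 1)
p(r, O) = 6 + r + 126*O² (p(r, O) = r + (6 + 126*O²) = 6 + r + 126*O²)
-3994629 + p(331, (5*c(1, -1))*b) = -3994629 + (6 + 331 + 126*((5*4)*1)²) = -3994629 + (6 + 331 + 126*(20*1)²) = -3994629 + (6 + 331 + 126*20²) = -3994629 + (6 + 331 + 126*400) = -3994629 + (6 + 331 + 50400) = -3994629 + 50737 = -3943892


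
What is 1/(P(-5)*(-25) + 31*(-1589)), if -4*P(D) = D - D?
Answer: -1/49259 ≈ -2.0301e-5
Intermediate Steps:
P(D) = 0 (P(D) = -(D - D)/4 = -¼*0 = 0)
1/(P(-5)*(-25) + 31*(-1589)) = 1/(0*(-25) + 31*(-1589)) = 1/(0 - 49259) = 1/(-49259) = -1/49259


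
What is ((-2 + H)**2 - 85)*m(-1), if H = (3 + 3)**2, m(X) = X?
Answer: -1071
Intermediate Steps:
H = 36 (H = 6**2 = 36)
((-2 + H)**2 - 85)*m(-1) = ((-2 + 36)**2 - 85)*(-1) = (34**2 - 85)*(-1) = (1156 - 85)*(-1) = 1071*(-1) = -1071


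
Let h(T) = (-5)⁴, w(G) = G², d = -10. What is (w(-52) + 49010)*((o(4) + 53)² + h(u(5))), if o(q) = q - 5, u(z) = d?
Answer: 172155906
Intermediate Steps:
u(z) = -10
h(T) = 625
o(q) = -5 + q
(w(-52) + 49010)*((o(4) + 53)² + h(u(5))) = ((-52)² + 49010)*(((-5 + 4) + 53)² + 625) = (2704 + 49010)*((-1 + 53)² + 625) = 51714*(52² + 625) = 51714*(2704 + 625) = 51714*3329 = 172155906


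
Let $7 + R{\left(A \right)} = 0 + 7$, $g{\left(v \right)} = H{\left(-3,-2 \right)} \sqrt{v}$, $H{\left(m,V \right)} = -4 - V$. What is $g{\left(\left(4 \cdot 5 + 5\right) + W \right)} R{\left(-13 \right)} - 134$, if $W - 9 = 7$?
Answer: $-134$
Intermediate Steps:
$W = 16$ ($W = 9 + 7 = 16$)
$g{\left(v \right)} = - 2 \sqrt{v}$ ($g{\left(v \right)} = \left(-4 - -2\right) \sqrt{v} = \left(-4 + 2\right) \sqrt{v} = - 2 \sqrt{v}$)
$R{\left(A \right)} = 0$ ($R{\left(A \right)} = -7 + \left(0 + 7\right) = -7 + 7 = 0$)
$g{\left(\left(4 \cdot 5 + 5\right) + W \right)} R{\left(-13 \right)} - 134 = - 2 \sqrt{\left(4 \cdot 5 + 5\right) + 16} \cdot 0 - 134 = - 2 \sqrt{\left(20 + 5\right) + 16} \cdot 0 - 134 = - 2 \sqrt{25 + 16} \cdot 0 - 134 = - 2 \sqrt{41} \cdot 0 - 134 = 0 - 134 = -134$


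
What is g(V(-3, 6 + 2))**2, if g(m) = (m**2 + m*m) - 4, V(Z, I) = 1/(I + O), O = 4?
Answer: 82369/5184 ≈ 15.889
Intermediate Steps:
V(Z, I) = 1/(4 + I) (V(Z, I) = 1/(I + 4) = 1/(4 + I))
g(m) = -4 + 2*m**2 (g(m) = (m**2 + m**2) - 4 = 2*m**2 - 4 = -4 + 2*m**2)
g(V(-3, 6 + 2))**2 = (-4 + 2*(1/(4 + (6 + 2)))**2)**2 = (-4 + 2*(1/(4 + 8))**2)**2 = (-4 + 2*(1/12)**2)**2 = (-4 + 2*(1/144))**2 = (-4 + 1/72)**2 = (-287/72)**2 = 82369/5184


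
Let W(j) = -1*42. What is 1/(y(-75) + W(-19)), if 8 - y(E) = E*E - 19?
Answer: -1/5640 ≈ -0.00017730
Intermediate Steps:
W(j) = -42
y(E) = 27 - E² (y(E) = 8 - (E*E - 19) = 8 - (E² - 19) = 8 - (-19 + E²) = 8 + (19 - E²) = 27 - E²)
1/(y(-75) + W(-19)) = 1/((27 - 1*(-75)²) - 42) = 1/((27 - 1*5625) - 42) = 1/((27 - 5625) - 42) = 1/(-5598 - 42) = 1/(-5640) = -1/5640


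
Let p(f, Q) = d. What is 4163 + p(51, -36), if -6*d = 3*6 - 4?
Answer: 12482/3 ≈ 4160.7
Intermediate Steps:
d = -7/3 (d = -(3*6 - 4)/6 = -(18 - 4)/6 = -1/6*14 = -7/3 ≈ -2.3333)
p(f, Q) = -7/3
4163 + p(51, -36) = 4163 - 7/3 = 12482/3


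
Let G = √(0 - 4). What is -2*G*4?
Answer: -16*I ≈ -16.0*I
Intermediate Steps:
G = 2*I (G = √(-4) = 2*I ≈ 2.0*I)
-2*G*4 = -4*I*4 = -16*I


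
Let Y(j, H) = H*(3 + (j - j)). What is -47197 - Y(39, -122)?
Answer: -46831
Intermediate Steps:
Y(j, H) = 3*H (Y(j, H) = H*(3 + 0) = H*3 = 3*H)
-47197 - Y(39, -122) = -47197 - 3*(-122) = -47197 - 1*(-366) = -47197 + 366 = -46831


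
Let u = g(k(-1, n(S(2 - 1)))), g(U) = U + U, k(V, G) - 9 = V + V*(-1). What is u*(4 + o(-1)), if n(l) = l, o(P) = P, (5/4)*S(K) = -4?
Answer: 54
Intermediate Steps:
S(K) = -16/5 (S(K) = (⅘)*(-4) = -16/5)
k(V, G) = 9 (k(V, G) = 9 + (V + V*(-1)) = 9 + (V - V) = 9 + 0 = 9)
g(U) = 2*U
u = 18 (u = 2*9 = 18)
u*(4 + o(-1)) = 18*(4 - 1) = 18*3 = 54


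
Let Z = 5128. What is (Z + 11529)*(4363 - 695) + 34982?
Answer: 61132858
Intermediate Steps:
(Z + 11529)*(4363 - 695) + 34982 = (5128 + 11529)*(4363 - 695) + 34982 = 16657*3668 + 34982 = 61097876 + 34982 = 61132858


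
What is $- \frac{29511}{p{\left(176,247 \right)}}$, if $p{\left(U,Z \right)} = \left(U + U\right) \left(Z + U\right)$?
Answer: $- \frac{3279}{16544} \approx -0.1982$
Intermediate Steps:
$p{\left(U,Z \right)} = 2 U \left(U + Z\right)$
$- \frac{29511}{p{\left(176,247 \right)}} = - \frac{29511}{2 \cdot 176 \left(176 + 247\right)} = - \frac{29511}{2 \cdot 176 \cdot 423} = - \frac{29511}{148896} = \left(-29511\right) \frac{1}{148896} = - \frac{3279}{16544}$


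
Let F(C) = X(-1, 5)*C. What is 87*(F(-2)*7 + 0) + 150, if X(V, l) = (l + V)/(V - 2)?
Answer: 1774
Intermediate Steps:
X(V, l) = (V + l)/(-2 + V)
F(C) = -4*C/3 (F(C) = ((-1 + 5)/(-2 - 1))*C = (4/(-3))*C = (-1/3*4)*C = -4*C/3)
87*(F(-2)*7 + 0) + 150 = 87*(-4/3*(-2)*7 + 0) + 150 = 87*((8/3)*7 + 0) + 150 = 87*(56/3 + 0) + 150 = 87*(56/3) + 150 = 1624 + 150 = 1774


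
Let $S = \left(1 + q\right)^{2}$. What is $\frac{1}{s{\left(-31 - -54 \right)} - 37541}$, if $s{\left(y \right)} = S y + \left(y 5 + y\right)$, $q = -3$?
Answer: $- \frac{1}{37311} \approx -2.6802 \cdot 10^{-5}$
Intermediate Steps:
$S = 4$ ($S = \left(1 - 3\right)^{2} = \left(-2\right)^{2} = 4$)
$s{\left(y \right)} = 10 y$ ($s{\left(y \right)} = 4 y + \left(y 5 + y\right) = 4 y + \left(5 y + y\right) = 4 y + 6 y = 10 y$)
$\frac{1}{s{\left(-31 - -54 \right)} - 37541} = \frac{1}{10 \left(-31 - -54\right) - 37541} = \frac{1}{10 \left(-31 + 54\right) - 37541} = \frac{1}{10 \cdot 23 - 37541} = \frac{1}{230 - 37541} = \frac{1}{-37311} = - \frac{1}{37311}$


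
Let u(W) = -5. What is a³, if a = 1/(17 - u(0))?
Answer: 1/10648 ≈ 9.3914e-5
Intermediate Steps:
a = 1/22 (a = 1/(17 - 1*(-5)) = 1/(17 + 5) = 1/22 ≈ 0.045455)
a³ = (1/22)³ = 1/10648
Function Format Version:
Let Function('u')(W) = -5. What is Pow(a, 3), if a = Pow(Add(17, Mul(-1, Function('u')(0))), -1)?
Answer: Rational(1, 10648) ≈ 9.3914e-5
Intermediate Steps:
a = Rational(1, 22) (a = Pow(Add(17, Mul(-1, -5)), -1) = Pow(Add(17, 5), -1) = Pow(22, -1) = Rational(1, 22) ≈ 0.045455)
Pow(a, 3) = Pow(Rational(1, 22), 3) = Rational(1, 10648)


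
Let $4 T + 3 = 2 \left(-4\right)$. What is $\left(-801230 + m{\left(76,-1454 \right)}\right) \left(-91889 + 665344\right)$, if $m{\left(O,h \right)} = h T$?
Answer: $- \frac{914352779665}{2} \approx -4.5718 \cdot 10^{11}$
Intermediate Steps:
$T = - \frac{11}{4}$ ($T = - \frac{3}{4} + \frac{2 \left(-4\right)}{4} = - \frac{3}{4} + \frac{1}{4} \left(-8\right) = - \frac{3}{4} - 2 = - \frac{11}{4} \approx -2.75$)
$m{\left(O,h \right)} = - \frac{11 h}{4}$ ($m{\left(O,h \right)} = h \left(- \frac{11}{4}\right) = - \frac{11 h}{4}$)
$\left(-801230 + m{\left(76,-1454 \right)}\right) \left(-91889 + 665344\right) = \left(-801230 - - \frac{7997}{2}\right) \left(-91889 + 665344\right) = \left(-801230 + \frac{7997}{2}\right) 573455 = \left(- \frac{1594463}{2}\right) 573455 = - \frac{914352779665}{2}$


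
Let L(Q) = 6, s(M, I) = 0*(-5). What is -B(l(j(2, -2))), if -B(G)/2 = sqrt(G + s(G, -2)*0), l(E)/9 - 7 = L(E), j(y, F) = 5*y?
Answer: 6*sqrt(13) ≈ 21.633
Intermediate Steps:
s(M, I) = 0
l(E) = 117 (l(E) = 63 + 9*6 = 63 + 54 = 117)
B(G) = -2*sqrt(G) (B(G) = -2*sqrt(G + 0*0) = -2*sqrt(G + 0) = -2*sqrt(G))
-B(l(j(2, -2))) = -(-2)*sqrt(117) = -(-2)*3*sqrt(13) = -(-6)*sqrt(13) = 6*sqrt(13)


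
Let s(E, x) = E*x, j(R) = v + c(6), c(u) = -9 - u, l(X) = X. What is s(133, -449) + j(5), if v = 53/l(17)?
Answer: -1015391/17 ≈ -59729.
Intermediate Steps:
v = 53/17 ≈ 3.1176
j(R) = -202/17 (j(R) = 53/17 + (-9 - 1*6) = 53/17 + (-9 - 6) = 53/17 - 15 = -202/17)
s(133, -449) + j(5) = 133*(-449) - 202/17 = -59717 - 202/17 = -1015391/17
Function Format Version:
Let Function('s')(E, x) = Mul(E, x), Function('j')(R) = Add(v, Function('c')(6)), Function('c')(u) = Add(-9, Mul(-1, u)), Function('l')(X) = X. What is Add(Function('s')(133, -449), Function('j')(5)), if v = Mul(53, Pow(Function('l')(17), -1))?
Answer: Rational(-1015391, 17) ≈ -59729.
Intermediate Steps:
v = Rational(53, 17) (v = Mul(53, Pow(17, -1)) = Mul(53, Rational(1, 17)) = Rational(53, 17) ≈ 3.1176)
Function('j')(R) = Rational(-202, 17) (Function('j')(R) = Add(Rational(53, 17), Add(-9, Mul(-1, 6))) = Add(Rational(53, 17), Add(-9, -6)) = Add(Rational(53, 17), -15) = Rational(-202, 17))
Add(Function('s')(133, -449), Function('j')(5)) = Add(Mul(133, -449), Rational(-202, 17)) = Add(-59717, Rational(-202, 17)) = Rational(-1015391, 17)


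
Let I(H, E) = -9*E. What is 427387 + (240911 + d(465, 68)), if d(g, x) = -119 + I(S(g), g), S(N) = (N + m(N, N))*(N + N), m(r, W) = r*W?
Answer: 663994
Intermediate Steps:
m(r, W) = W*r
S(N) = 2*N*(N + N²) (S(N) = (N + N*N)*(N + N) = (N + N²)*(2*N) = 2*N*(N + N²))
d(g, x) = -119 - 9*g
427387 + (240911 + d(465, 68)) = 427387 + (240911 + (-119 - 9*465)) = 427387 + (240911 + (-119 - 4185)) = 427387 + (240911 - 4304) = 427387 + 236607 = 663994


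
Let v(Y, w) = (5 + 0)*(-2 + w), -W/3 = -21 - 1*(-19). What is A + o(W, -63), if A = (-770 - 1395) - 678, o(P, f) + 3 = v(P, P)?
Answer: -2826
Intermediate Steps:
W = 6 (W = -3*(-21 - 1*(-19)) = -3*(-21 + 19) = -3*(-2) = 6)
v(Y, w) = -10 + 5*w (v(Y, w) = 5*(-2 + w) = -10 + 5*w)
o(P, f) = -13 + 5*P (o(P, f) = -3 + (-10 + 5*P) = -13 + 5*P)
A = -2843 (A = -2165 - 678 = -2843)
A + o(W, -63) = -2843 + (-13 + 5*6) = -2843 + (-13 + 30) = -2843 + 17 = -2826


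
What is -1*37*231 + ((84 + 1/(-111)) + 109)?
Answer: -927295/111 ≈ -8354.0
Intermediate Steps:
-1*37*231 + ((84 + 1/(-111)) + 109) = -37*231 + ((84 - 1/111) + 109) = -8547 + (9323/111 + 109) = -8547 + 21422/111 = -927295/111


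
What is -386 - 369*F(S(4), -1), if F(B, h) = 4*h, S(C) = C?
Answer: 1090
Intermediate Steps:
-386 - 369*F(S(4), -1) = -386 - 1476*(-1) = -386 - 369*(-4) = -386 + 1476 = 1090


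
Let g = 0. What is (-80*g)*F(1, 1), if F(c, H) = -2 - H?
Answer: 0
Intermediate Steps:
(-80*g)*F(1, 1) = (-80*0)*(-2 - 1*1) = (-20*0)*(-2 - 1) = 0*(-3) = 0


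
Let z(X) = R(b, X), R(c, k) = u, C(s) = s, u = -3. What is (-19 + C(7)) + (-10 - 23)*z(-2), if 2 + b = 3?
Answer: 87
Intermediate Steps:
b = 1 (b = -2 + 3 = 1)
R(c, k) = -3
z(X) = -3
(-19 + C(7)) + (-10 - 23)*z(-2) = (-19 + 7) + (-10 - 23)*(-3) = -12 - 33*(-3) = -12 + 99 = 87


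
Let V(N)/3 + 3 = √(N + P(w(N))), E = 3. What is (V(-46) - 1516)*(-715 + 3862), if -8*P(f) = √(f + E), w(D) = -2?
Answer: -4799175 + 28323*I*√82/4 ≈ -4.7992e+6 + 64119.0*I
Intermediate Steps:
P(f) = -√(3 + f)/8 (P(f) = -√(f + 3)/8 = -√(3 + f)/8)
V(N) = -9 + 3*√(-⅛ + N) (V(N) = -9 + 3*√(N - √(3 - 2)/8) = -9 + 3*√(N - √1/8) = -9 + 3*√(N - ⅛*1) = -9 + 3*√(N - ⅛) = -9 + 3*√(-⅛ + N))
(V(-46) - 1516)*(-715 + 3862) = ((-9 + 3*√(-2 + 16*(-46))/4) - 1516)*(-715 + 3862) = ((-9 + 3*√(-2 - 736)/4) - 1516)*3147 = ((-9 + 3*√(-738)/4) - 1516)*3147 = ((-9 + 3*(3*I*√82)/4) - 1516)*3147 = ((-9 + 9*I*√82/4) - 1516)*3147 = (-1525 + 9*I*√82/4)*3147 = -4799175 + 28323*I*√82/4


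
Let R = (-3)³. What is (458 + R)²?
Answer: 185761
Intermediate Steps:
R = -27
(458 + R)² = (458 - 27)² = 431² = 185761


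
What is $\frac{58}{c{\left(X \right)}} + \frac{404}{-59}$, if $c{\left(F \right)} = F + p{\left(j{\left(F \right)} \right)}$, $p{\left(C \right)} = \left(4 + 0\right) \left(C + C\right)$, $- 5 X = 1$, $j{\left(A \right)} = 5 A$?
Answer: $- \frac{33674}{2419} \approx -13.921$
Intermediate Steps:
$X = - \frac{1}{5}$ ($X = \left(- \frac{1}{5}\right) 1 = - \frac{1}{5} \approx -0.2$)
$p{\left(C \right)} = 8 C$ ($p{\left(C \right)} = 4 \cdot 2 C = 8 C$)
$c{\left(F \right)} = 41 F$ ($c{\left(F \right)} = F + 8 \cdot 5 F = F + 40 F = 41 F$)
$\frac{58}{c{\left(X \right)}} + \frac{404}{-59} = \frac{58}{41 \left(- \frac{1}{5}\right)} + \frac{404}{-59} = \frac{58}{- \frac{41}{5}} + 404 \left(- \frac{1}{59}\right) = 58 \left(- \frac{5}{41}\right) - \frac{404}{59} = - \frac{290}{41} - \frac{404}{59} = - \frac{33674}{2419}$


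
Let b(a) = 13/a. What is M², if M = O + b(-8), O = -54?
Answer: 198025/64 ≈ 3094.1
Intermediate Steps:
M = -445/8 (M = -54 + 13/(-8) = -54 + 13*(-⅛) = -54 - 13/8 = -445/8 ≈ -55.625)
M² = (-445/8)² = 198025/64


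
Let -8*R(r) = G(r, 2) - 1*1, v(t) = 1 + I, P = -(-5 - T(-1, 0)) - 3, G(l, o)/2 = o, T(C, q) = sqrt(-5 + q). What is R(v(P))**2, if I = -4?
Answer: 9/64 ≈ 0.14063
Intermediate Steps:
G(l, o) = 2*o
P = 2 + I*sqrt(5) (P = -(-5 - sqrt(-5 + 0)) - 3 = -(-5 - sqrt(-5)) - 3 = -(-5 - I*sqrt(5)) - 3 = (5 + I*sqrt(5)) - 3 = 2 + I*sqrt(5) ≈ 2.0 + 2.2361*I)
v(t) = -3 (v(t) = 1 - 4 = -3)
R(r) = -3/8 (R(r) = -(2*2 - 1*1)/8 = -(4 - 1)/8 = -1/8*3 = -3/8)
R(v(P))**2 = (-3/8)**2 = 9/64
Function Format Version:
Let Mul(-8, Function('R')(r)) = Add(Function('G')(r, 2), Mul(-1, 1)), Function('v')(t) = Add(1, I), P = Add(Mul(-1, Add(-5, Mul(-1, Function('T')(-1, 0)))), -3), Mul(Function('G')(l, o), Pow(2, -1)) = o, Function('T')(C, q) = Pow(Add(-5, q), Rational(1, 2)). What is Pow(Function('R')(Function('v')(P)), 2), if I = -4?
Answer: Rational(9, 64) ≈ 0.14063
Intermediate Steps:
Function('G')(l, o) = Mul(2, o)
P = Add(2, Mul(I, Pow(5, Rational(1, 2)))) (P = Add(Mul(-1, Add(-5, Mul(-1, Pow(Add(-5, 0), Rational(1, 2))))), -3) = Add(Mul(-1, Add(-5, Mul(-1, Pow(-5, Rational(1, 2))))), -3) = Add(Mul(-1, Add(-5, Mul(-1, Mul(I, Pow(5, Rational(1, 2)))))), -3) = Add(Mul(-1, Add(-5, Mul(-1, I, Pow(5, Rational(1, 2))))), -3) = Add(Add(5, Mul(I, Pow(5, Rational(1, 2)))), -3) = Add(2, Mul(I, Pow(5, Rational(1, 2)))) ≈ Add(2.0000, Mul(2.2361, I)))
Function('v')(t) = -3 (Function('v')(t) = Add(1, -4) = -3)
Function('R')(r) = Rational(-3, 8) (Function('R')(r) = Mul(Rational(-1, 8), Add(Mul(2, 2), Mul(-1, 1))) = Mul(Rational(-1, 8), Add(4, -1)) = Mul(Rational(-1, 8), 3) = Rational(-3, 8))
Pow(Function('R')(Function('v')(P)), 2) = Pow(Rational(-3, 8), 2) = Rational(9, 64)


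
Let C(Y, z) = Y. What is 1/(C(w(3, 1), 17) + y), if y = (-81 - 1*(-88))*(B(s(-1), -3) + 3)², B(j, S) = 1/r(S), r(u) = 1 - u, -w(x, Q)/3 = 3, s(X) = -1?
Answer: 16/1039 ≈ 0.015399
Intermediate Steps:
w(x, Q) = -9 (w(x, Q) = -3*3 = -9)
B(j, S) = 1/(1 - S)
y = 1183/16 (y = (-81 - 1*(-88))*(-1/(-1 - 3) + 3)² = (-81 + 88)*(-1/(-4) + 3)² = 7*(-1*(-¼) + 3)² = 7*(¼ + 3)² = 7*(13/4)² = 7*(169/16) = 1183/16 ≈ 73.938)
1/(C(w(3, 1), 17) + y) = 1/(-9 + 1183/16) = 1/(1039/16) = 16/1039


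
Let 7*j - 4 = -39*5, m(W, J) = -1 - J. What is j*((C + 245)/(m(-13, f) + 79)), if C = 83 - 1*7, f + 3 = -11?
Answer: -61311/644 ≈ -95.203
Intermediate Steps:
f = -14 (f = -3 - 11 = -14)
C = 76 (C = 83 - 7 = 76)
j = -191/7 (j = 4/7 + (-39*5)/7 = 4/7 + (⅐)*(-195) = 4/7 - 195/7 = -191/7 ≈ -27.286)
j*((C + 245)/(m(-13, f) + 79)) = -191*(76 + 245)/(7*((-1 - 1*(-14)) + 79)) = -61311/(7*((-1 + 14) + 79)) = -61311/(7*(13 + 79)) = -61311/(7*92) = -191/7*321/92 = -61311/644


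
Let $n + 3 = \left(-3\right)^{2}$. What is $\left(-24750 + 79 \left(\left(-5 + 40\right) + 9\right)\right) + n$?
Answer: $-21268$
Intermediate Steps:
$n = 6$ ($n = -3 + \left(-3\right)^{2} = -3 + 9 = 6$)
$\left(-24750 + 79 \left(\left(-5 + 40\right) + 9\right)\right) + n = \left(-24750 + 79 \left(\left(-5 + 40\right) + 9\right)\right) + 6 = \left(-24750 + 79 \left(35 + 9\right)\right) + 6 = \left(-24750 + 79 \cdot 44\right) + 6 = \left(-24750 + 3476\right) + 6 = -21274 + 6 = -21268$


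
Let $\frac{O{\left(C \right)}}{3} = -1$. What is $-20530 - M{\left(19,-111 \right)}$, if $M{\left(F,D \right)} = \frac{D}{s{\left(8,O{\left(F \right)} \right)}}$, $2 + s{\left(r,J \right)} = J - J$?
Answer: $- \frac{41171}{2} \approx -20586.0$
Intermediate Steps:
$O{\left(C \right)} = -3$ ($O{\left(C \right)} = 3 \left(-1\right) = -3$)
$s{\left(r,J \right)} = -2$ ($s{\left(r,J \right)} = -2 + \left(J - J\right) = -2 + 0 = -2$)
$M{\left(F,D \right)} = - \frac{D}{2}$ ($M{\left(F,D \right)} = \frac{D}{-2} = D \left(- \frac{1}{2}\right) = - \frac{D}{2}$)
$-20530 - M{\left(19,-111 \right)} = -20530 - \left(- \frac{1}{2}\right) \left(-111\right) = -20530 - \frac{111}{2} = - \frac{41171}{2}$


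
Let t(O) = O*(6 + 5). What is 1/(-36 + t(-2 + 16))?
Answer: 1/118 ≈ 0.0084746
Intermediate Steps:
t(O) = 11*O (t(O) = O*11 = 11*O)
1/(-36 + t(-2 + 16)) = 1/(-36 + 11*(-2 + 16)) = 1/(-36 + 11*14) = 1/(-36 + 154) = 1/118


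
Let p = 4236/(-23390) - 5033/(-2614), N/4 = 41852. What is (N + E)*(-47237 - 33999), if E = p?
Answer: -207876347633975614/15285365 ≈ -1.3600e+10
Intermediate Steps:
N = 167408 (N = 4*41852 = 167408)
p = 53324483/30570730 (p = 4236*(-1/23390) - 5033*(-1/2614) = -2118/11695 + 5033/2614 = 53324483/30570730 ≈ 1.7443)
E = 53324483/30570730 ≈ 1.7443
(N + E)*(-47237 - 33999) = (167408 + 53324483/30570730)*(-47237 - 33999) = (5117838092323/30570730)*(-81236) = -207876347633975614/15285365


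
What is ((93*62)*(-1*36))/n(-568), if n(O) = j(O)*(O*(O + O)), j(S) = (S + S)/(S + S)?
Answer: -25947/80656 ≈ -0.32170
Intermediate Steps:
j(S) = 1 (j(S) = (2*S)/((2*S)) = (2*S)*(1/(2*S)) = 1)
n(O) = 2*O² (n(O) = 1*(O*(O + O)) = 1*(O*(2*O)) = 1*(2*O²) = 2*O²)
((93*62)*(-1*36))/n(-568) = ((93*62)*(-1*36))/((2*(-568)²)) = (5766*(-36))/((2*322624)) = -207576/645248 = -207576*1/645248 = -25947/80656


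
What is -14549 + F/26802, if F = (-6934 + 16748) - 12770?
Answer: -194972627/13401 ≈ -14549.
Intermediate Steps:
F = -2956 (F = 9814 - 12770 = -2956)
-14549 + F/26802 = -14549 - 2956/26802 = -14549 - 2956*1/26802 = -14549 - 1478/13401 = -194972627/13401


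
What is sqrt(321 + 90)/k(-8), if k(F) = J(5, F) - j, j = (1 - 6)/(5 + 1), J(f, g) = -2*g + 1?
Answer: 6*sqrt(411)/107 ≈ 1.1368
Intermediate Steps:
J(f, g) = 1 - 2*g
j = -5/6 ≈ -0.83333
k(F) = 11/6 - 2*F (k(F) = (1 - 2*F) - 1*(-5/6) = (1 - 2*F) + 5/6 = 11/6 - 2*F)
sqrt(321 + 90)/k(-8) = sqrt(321 + 90)/(11/6 - 2*(-8)) = sqrt(411)/(11/6 + 16) = sqrt(411)/(107/6) = sqrt(411)*(6/107) = 6*sqrt(411)/107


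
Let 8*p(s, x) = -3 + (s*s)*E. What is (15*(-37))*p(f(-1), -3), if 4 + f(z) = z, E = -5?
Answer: 8880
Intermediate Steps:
f(z) = -4 + z
p(s, x) = -3/8 - 5*s**2/8 (p(s, x) = (-3 + (s*s)*(-5))/8 = (-3 + s**2*(-5))/8 = (-3 - 5*s**2)/8 = -3/8 - 5*s**2/8)
(15*(-37))*p(f(-1), -3) = (15*(-37))*(-3/8 - 5*(-4 - 1)**2/8) = -555*(-3/8 - 5/8*(-5)**2) = -555*(-3/8 - 5/8*25) = -555*(-3/8 - 125/8) = -555*(-16) = 8880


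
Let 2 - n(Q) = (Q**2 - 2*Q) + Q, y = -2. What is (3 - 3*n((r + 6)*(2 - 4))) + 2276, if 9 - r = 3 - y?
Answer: 3533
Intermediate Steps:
r = 4 (r = 9 - (3 - 1*(-2)) = 9 - (3 + 2) = 9 - 1*5 = 9 - 5 = 4)
n(Q) = 2 + Q - Q**2 (n(Q) = 2 - ((Q**2 - 2*Q) + Q) = 2 - (Q**2 - Q) = 2 + (Q - Q**2) = 2 + Q - Q**2)
(3 - 3*n((r + 6)*(2 - 4))) + 2276 = (3 - 3*(2 + (4 + 6)*(2 - 4) - ((4 + 6)*(2 - 4))**2)) + 2276 = (3 - 3*(2 + 10*(-2) - (10*(-2))**2)) + 2276 = (3 - 3*(2 - 20 - 1*(-20)**2)) + 2276 = (3 - 3*(2 - 20 - 1*400)) + 2276 = (3 - 3*(2 - 20 - 400)) + 2276 = (3 - 3*(-418)) + 2276 = (3 + 1254) + 2276 = 1257 + 2276 = 3533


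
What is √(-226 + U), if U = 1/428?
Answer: I*√10349789/214 ≈ 15.033*I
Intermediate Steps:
U = 1/428 ≈ 0.0023364
√(-226 + U) = √(-226 + 1/428) = √(-96727/428) = I*√10349789/214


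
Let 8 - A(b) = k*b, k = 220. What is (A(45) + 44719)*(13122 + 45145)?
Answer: 2029264809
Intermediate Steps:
A(b) = 8 - 220*b
(A(45) + 44719)*(13122 + 45145) = ((8 - 220*45) + 44719)*(13122 + 45145) = ((8 - 9900) + 44719)*58267 = (-9892 + 44719)*58267 = 34827*58267 = 2029264809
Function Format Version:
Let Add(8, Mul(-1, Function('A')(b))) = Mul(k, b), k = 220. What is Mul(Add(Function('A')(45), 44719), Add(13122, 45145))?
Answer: 2029264809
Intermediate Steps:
Function('A')(b) = Add(8, Mul(-220, b)) (Function('A')(b) = Add(8, Mul(-1, Mul(220, b))) = Add(8, Mul(-220, b)))
Mul(Add(Function('A')(45), 44719), Add(13122, 45145)) = Mul(Add(Add(8, Mul(-220, 45)), 44719), Add(13122, 45145)) = Mul(Add(Add(8, -9900), 44719), 58267) = Mul(Add(-9892, 44719), 58267) = Mul(34827, 58267) = 2029264809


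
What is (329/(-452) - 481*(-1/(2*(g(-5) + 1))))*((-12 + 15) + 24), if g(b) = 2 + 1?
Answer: 1449765/904 ≈ 1603.7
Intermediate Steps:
g(b) = 3
(329/(-452) - 481*(-1/(2*(g(-5) + 1))))*((-12 + 15) + 24) = (329/(-452) - 481*(-1/(2*(3 + 1))))*((-12 + 15) + 24) = (329*(-1/452) - 481/((-2*4)))*(3 + 24) = (-329/452 - 481/(-8))*27 = (-329/452 - 481*(-⅛))*27 = (-329/452 + 481/8)*27 = (53695/904)*27 = 1449765/904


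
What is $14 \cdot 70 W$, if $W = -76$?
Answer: $-74480$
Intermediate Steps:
$14 \cdot 70 W = 14 \cdot 70 \left(-76\right) = 980 \left(-76\right) = -74480$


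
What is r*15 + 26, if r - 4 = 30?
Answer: 536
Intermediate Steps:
r = 34 (r = 4 + 30 = 34)
r*15 + 26 = 34*15 + 26 = 510 + 26 = 536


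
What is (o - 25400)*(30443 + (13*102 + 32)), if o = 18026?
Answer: -234500574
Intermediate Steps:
(o - 25400)*(30443 + (13*102 + 32)) = (18026 - 25400)*(30443 + (13*102 + 32)) = -7374*(30443 + (1326 + 32)) = -7374*(30443 + 1358) = -7374*31801 = -234500574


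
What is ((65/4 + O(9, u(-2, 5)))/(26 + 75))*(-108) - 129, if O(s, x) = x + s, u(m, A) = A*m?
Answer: -14676/101 ≈ -145.31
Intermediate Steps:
O(s, x) = s + x
((65/4 + O(9, u(-2, 5)))/(26 + 75))*(-108) - 129 = ((65/4 + (9 + 5*(-2)))/(26 + 75))*(-108) - 129 = ((65*(¼) + (9 - 10))/101)*(-108) - 129 = ((65/4 - 1)*(1/101))*(-108) - 129 = ((61/4)*(1/101))*(-108) - 129 = (61/404)*(-108) - 129 = -1647/101 - 129 = -14676/101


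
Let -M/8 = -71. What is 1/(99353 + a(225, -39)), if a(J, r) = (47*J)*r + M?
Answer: -1/312504 ≈ -3.2000e-6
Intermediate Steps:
M = 568 (M = -8*(-71) = 568)
a(J, r) = 568 + 47*J*r (a(J, r) = (47*J)*r + 568 = 47*J*r + 568 = 568 + 47*J*r)
1/(99353 + a(225, -39)) = 1/(99353 + (568 + 47*225*(-39))) = 1/(99353 + (568 - 412425)) = 1/(99353 - 411857) = 1/(-312504) = -1/312504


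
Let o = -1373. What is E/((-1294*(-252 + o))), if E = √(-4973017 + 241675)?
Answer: 77*I*√798/2102750 ≈ 0.0010344*I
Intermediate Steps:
E = 77*I*√798 (E = √(-4731342) = 77*I*√798 ≈ 2175.2*I)
E/((-1294*(-252 + o))) = (77*I*√798)/((-1294*(-252 - 1373))) = (77*I*√798)/((-1294*(-1625))) = (77*I*√798)/2102750 = (77*I*√798)*(1/2102750) = 77*I*√798/2102750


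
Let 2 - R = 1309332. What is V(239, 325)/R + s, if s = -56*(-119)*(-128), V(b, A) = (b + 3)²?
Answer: -50765821542/59515 ≈ -8.5299e+5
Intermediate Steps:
R = -1309330 (R = 2 - 1*1309332 = 2 - 1309332 = -1309330)
V(b, A) = (3 + b)²
s = -852992 (s = 6664*(-128) = -852992)
V(239, 325)/R + s = (3 + 239)²/(-1309330) - 852992 = 242²*(-1/1309330) - 852992 = 58564*(-1/1309330) - 852992 = -2662/59515 - 852992 = -50765821542/59515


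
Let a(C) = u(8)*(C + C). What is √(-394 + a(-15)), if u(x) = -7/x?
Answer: I*√1471/2 ≈ 19.177*I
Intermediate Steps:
a(C) = -7*C/4 (a(C) = (-7/8)*(C + C) = (-7*⅛)*(2*C) = -7*C/4)
√(-394 + a(-15)) = √(-394 - 7/4*(-15)) = √(-394 + 105/4) = √(-1471/4) = I*√1471/2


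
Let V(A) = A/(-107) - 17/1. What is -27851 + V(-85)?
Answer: -2981791/107 ≈ -27867.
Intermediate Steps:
V(A) = -17 - A/107 (V(A) = A*(-1/107) - 17*1 = -A/107 - 17 = -17 - A/107)
-27851 + V(-85) = -27851 + (-17 - 1/107*(-85)) = -27851 + (-17 + 85/107) = -27851 - 1734/107 = -2981791/107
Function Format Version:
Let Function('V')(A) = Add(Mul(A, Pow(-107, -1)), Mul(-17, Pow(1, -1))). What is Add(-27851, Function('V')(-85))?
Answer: Rational(-2981791, 107) ≈ -27867.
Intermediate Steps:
Function('V')(A) = Add(-17, Mul(Rational(-1, 107), A)) (Function('V')(A) = Add(Mul(A, Rational(-1, 107)), Mul(-17, 1)) = Add(Mul(Rational(-1, 107), A), -17) = Add(-17, Mul(Rational(-1, 107), A)))
Add(-27851, Function('V')(-85)) = Add(-27851, Add(-17, Mul(Rational(-1, 107), -85))) = Add(-27851, Add(-17, Rational(85, 107))) = Add(-27851, Rational(-1734, 107)) = Rational(-2981791, 107)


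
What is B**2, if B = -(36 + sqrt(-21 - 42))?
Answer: 1233 + 216*I*sqrt(7) ≈ 1233.0 + 571.48*I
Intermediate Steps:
B = -36 - 3*I*sqrt(7) (B = -(36 + sqrt(-63)) = -(36 + 3*I*sqrt(7)) = -36 - 3*I*sqrt(7) ≈ -36.0 - 7.9373*I)
B**2 = (-36 - 3*I*sqrt(7))**2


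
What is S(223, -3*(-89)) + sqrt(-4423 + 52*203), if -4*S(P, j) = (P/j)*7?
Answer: -1561/1068 + sqrt(6133) ≈ 76.852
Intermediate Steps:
S(P, j) = -7*P/(4*j) (S(P, j) = -P/j*7/4 = -7*P/(4*j))
S(223, -3*(-89)) + sqrt(-4423 + 52*203) = -7/4*223/(-3*(-89)) + sqrt(-4423 + 52*203) = -7/4*223/267 + sqrt(-4423 + 10556) = -7/4*223*1/267 + sqrt(6133) = -1561/1068 + sqrt(6133)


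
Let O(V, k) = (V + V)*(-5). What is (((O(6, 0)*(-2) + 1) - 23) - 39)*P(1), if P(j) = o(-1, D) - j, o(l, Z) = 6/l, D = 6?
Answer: -413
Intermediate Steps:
P(j) = -6 - j (P(j) = 6/(-1) - j = 6*(-1) - j = -6 - j)
O(V, k) = -10*V (O(V, k) = (2*V)*(-5) = -10*V)
(((O(6, 0)*(-2) + 1) - 23) - 39)*P(1) = (((-10*6*(-2) + 1) - 23) - 39)*(-6 - 1*1) = (((-60*(-2) + 1) - 23) - 39)*(-6 - 1) = (((120 + 1) - 23) - 39)*(-7) = ((121 - 23) - 39)*(-7) = (98 - 39)*(-7) = 59*(-7) = -413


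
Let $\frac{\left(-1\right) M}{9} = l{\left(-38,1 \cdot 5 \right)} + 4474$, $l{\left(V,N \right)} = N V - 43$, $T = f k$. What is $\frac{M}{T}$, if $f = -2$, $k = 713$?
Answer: $\frac{38169}{1426} \approx 26.766$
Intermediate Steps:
$T = -1426$ ($T = \left(-2\right) 713 = -1426$)
$l{\left(V,N \right)} = -43 + N V$
$M = -38169$ ($M = - 9 \left(\left(-43 + 1 \cdot 5 \left(-38\right)\right) + 4474\right) = - 9 \left(\left(-43 + 5 \left(-38\right)\right) + 4474\right) = - 9 \left(\left(-43 - 190\right) + 4474\right) = - 9 \left(-233 + 4474\right) = \left(-9\right) 4241 = -38169$)
$\frac{M}{T} = - \frac{38169}{-1426} = \left(-38169\right) \left(- \frac{1}{1426}\right) = \frac{38169}{1426}$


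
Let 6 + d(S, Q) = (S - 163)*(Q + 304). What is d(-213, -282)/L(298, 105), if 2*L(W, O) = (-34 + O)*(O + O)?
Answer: -8278/7455 ≈ -1.1104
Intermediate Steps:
d(S, Q) = -6 + (-163 + S)*(304 + Q) (d(S, Q) = -6 + (S - 163)*(Q + 304) = -6 + (-163 + S)*(304 + Q))
L(W, O) = O*(-34 + O) (L(W, O) = ((-34 + O)*(O + O))/2 = ((-34 + O)*(2*O))/2 = (2*O*(-34 + O))/2 = O*(-34 + O))
d(-213, -282)/L(298, 105) = (-49558 - 163*(-282) + 304*(-213) - 282*(-213))/((105*(-34 + 105))) = (-49558 + 45966 - 64752 + 60066)/((105*71)) = -8278/7455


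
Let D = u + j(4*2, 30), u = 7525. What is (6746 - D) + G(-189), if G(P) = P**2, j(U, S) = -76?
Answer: 35018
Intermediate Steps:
D = 7449 (D = 7525 - 76 = 7449)
(6746 - D) + G(-189) = (6746 - 1*7449) + (-189)**2 = (6746 - 7449) + 35721 = -703 + 35721 = 35018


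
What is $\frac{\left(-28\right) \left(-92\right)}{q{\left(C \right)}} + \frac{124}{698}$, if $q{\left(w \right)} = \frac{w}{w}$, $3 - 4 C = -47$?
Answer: $\frac{899086}{349} \approx 2576.2$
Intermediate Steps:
$C = \frac{25}{2}$ ($C = \frac{3}{4} - - \frac{47}{4} = \frac{3}{4} + \frac{47}{4} = \frac{25}{2} \approx 12.5$)
$q{\left(w \right)} = 1$
$\frac{\left(-28\right) \left(-92\right)}{q{\left(C \right)}} + \frac{124}{698} = \frac{\left(-28\right) \left(-92\right)}{1} + \frac{124}{698} = 2576 \cdot 1 + 124 \cdot \frac{1}{698} = 2576 + \frac{62}{349} = \frac{899086}{349}$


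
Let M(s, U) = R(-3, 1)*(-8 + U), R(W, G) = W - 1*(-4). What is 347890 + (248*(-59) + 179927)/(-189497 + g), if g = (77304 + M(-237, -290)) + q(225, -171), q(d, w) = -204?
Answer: 7841059651/22539 ≈ 3.4789e+5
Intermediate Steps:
R(W, G) = 4 + W (R(W, G) = W + 4 = 4 + W)
M(s, U) = -8 + U (M(s, U) = (4 - 3)*(-8 + U) = 1*(-8 + U) = -8 + U)
g = 76802 (g = (77304 + (-8 - 290)) - 204 = (77304 - 298) - 204 = 77006 - 204 = 76802)
347890 + (248*(-59) + 179927)/(-189497 + g) = 347890 + (248*(-59) + 179927)/(-189497 + 76802) = 347890 + (-14632 + 179927)/(-112695) = 347890 + 165295*(-1/112695) = 347890 - 33059/22539 = 7841059651/22539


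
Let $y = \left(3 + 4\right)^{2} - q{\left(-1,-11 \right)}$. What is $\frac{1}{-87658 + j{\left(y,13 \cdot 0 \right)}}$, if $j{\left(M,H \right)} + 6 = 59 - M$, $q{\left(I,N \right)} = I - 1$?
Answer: $- \frac{1}{87656} \approx -1.1408 \cdot 10^{-5}$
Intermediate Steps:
$q{\left(I,N \right)} = -1 + I$
$y = 51$ ($y = \left(3 + 4\right)^{2} - \left(-1 - 1\right) = 7^{2} - -2 = 49 + 2 = 51$)
$j{\left(M,H \right)} = 53 - M$ ($j{\left(M,H \right)} = -6 - \left(-59 + M\right) = 53 - M$)
$\frac{1}{-87658 + j{\left(y,13 \cdot 0 \right)}} = \frac{1}{-87658 + \left(53 - 51\right)} = \frac{1}{-87658 + 2} = \frac{1}{-87656} = - \frac{1}{87656}$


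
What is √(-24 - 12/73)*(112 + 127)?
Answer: 10038*I*√73/73 ≈ 1174.9*I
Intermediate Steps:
√(-24 - 12/73)*(112 + 127) = √(-24 - 12*1/73)*239 = √(-24 - 12/73)*239 = √(-1764/73)*239 = (42*I*√73/73)*239 = 10038*I*√73/73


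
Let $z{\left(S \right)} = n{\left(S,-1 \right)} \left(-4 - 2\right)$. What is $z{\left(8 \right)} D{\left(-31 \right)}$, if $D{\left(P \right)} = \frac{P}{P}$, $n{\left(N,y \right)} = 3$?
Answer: $-18$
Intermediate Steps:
$D{\left(P \right)} = 1$
$z{\left(S \right)} = -18$ ($z{\left(S \right)} = 3 \left(-4 - 2\right) = 3 \left(-6\right) = -18$)
$z{\left(8 \right)} D{\left(-31 \right)} = \left(-18\right) 1 = -18$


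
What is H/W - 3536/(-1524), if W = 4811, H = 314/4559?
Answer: 19389200150/8356605969 ≈ 2.3202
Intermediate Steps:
H = 314/4559 (H = 314*(1/4559) = 314/4559 ≈ 0.068875)
H/W - 3536/(-1524) = (314/4559)/4811 - 3536/(-1524) = (314/4559)*(1/4811) - 3536*(-1/1524) = 314/21933349 + 884/381 = 19389200150/8356605969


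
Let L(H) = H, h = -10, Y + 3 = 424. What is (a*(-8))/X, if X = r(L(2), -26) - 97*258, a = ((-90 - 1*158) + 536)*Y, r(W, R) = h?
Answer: 242496/6259 ≈ 38.744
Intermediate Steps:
Y = 421 (Y = -3 + 424 = 421)
r(W, R) = -10
a = 121248 (a = ((-90 - 1*158) + 536)*421 = ((-90 - 158) + 536)*421 = (-248 + 536)*421 = 288*421 = 121248)
X = -25036 (X = -10 - 97*258 = -10 - 25026 = -25036)
(a*(-8))/X = (121248*(-8))/(-25036) = -969984*(-1/25036) = 242496/6259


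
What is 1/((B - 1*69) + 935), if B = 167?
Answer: 1/1033 ≈ 0.00096805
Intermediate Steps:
1/((B - 1*69) + 935) = 1/((167 - 1*69) + 935) = 1/((167 - 69) + 935) = 1/(98 + 935) = 1/1033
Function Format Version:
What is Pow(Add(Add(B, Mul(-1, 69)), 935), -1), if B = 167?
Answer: Rational(1, 1033) ≈ 0.00096805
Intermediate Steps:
Pow(Add(Add(B, Mul(-1, 69)), 935), -1) = Pow(Add(Add(167, Mul(-1, 69)), 935), -1) = Pow(Add(Add(167, -69), 935), -1) = Pow(Add(98, 935), -1) = Pow(1033, -1) = Rational(1, 1033)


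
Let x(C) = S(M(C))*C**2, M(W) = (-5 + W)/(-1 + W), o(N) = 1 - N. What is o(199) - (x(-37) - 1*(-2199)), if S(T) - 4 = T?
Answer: -178336/19 ≈ -9386.1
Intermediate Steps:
M(W) = (-5 + W)/(-1 + W)
S(T) = 4 + T
x(C) = C**2*(4 + (-5 + C)/(-1 + C)) (x(C) = (4 + (-5 + C)/(-1 + C))*C**2 = C**2*(4 + (-5 + C)/(-1 + C)))
o(199) - (x(-37) - 1*(-2199)) = (1 - 1*199) - ((-37)**2*(-9 + 5*(-37))/(-1 - 37) - 1*(-2199)) = (1 - 199) - (1369*(-9 - 185)/(-38) + 2199) = -198 - (1369*(-1/38)*(-194) + 2199) = -198 - (132793/19 + 2199) = -198 - 1*174574/19 = -198 - 174574/19 = -178336/19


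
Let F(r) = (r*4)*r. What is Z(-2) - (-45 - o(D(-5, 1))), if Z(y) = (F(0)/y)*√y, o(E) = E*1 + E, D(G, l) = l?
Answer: 47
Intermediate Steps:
F(r) = 4*r² (F(r) = (4*r)*r = 4*r²)
o(E) = 2*E (o(E) = E + E = 2*E)
Z(y) = 0 (Z(y) = ((4*0²)/y)*√y = ((4*0)/y)*√y = (0/y)*√y = 0*√y = 0)
Z(-2) - (-45 - o(D(-5, 1))) = 0 - (-45 - 2) = 0 - 1*(-47) = 0 + 47 = 47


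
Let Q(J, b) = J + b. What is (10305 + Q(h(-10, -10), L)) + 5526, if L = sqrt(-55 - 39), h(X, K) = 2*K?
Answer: 15811 + I*sqrt(94) ≈ 15811.0 + 9.6954*I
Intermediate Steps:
L = I*sqrt(94) (L = sqrt(-94) = I*sqrt(94) ≈ 9.6954*I)
(10305 + Q(h(-10, -10), L)) + 5526 = (10305 + (2*(-10) + I*sqrt(94))) + 5526 = (10305 + (-20 + I*sqrt(94))) + 5526 = (10285 + I*sqrt(94)) + 5526 = 15811 + I*sqrt(94)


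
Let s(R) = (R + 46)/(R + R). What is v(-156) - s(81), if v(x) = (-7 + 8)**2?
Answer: 35/162 ≈ 0.21605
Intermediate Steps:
s(R) = (46 + R)/(2*R) (s(R) = (46 + R)/((2*R)) = (46 + R)*(1/(2*R)) = (46 + R)/(2*R))
v(x) = 1 (v(x) = 1**2 = 1)
v(-156) - s(81) = 1 - (46 + 81)/(2*81) = 1 - 127/(2*81) = 1 - 1*127/162 = 1 - 127/162 = 35/162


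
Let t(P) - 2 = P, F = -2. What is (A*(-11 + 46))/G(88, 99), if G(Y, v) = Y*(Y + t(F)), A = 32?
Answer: 35/242 ≈ 0.14463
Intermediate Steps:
t(P) = 2 + P
G(Y, v) = Y² (G(Y, v) = Y*(Y + (2 - 2)) = Y*(Y + 0) = Y*Y = Y²)
(A*(-11 + 46))/G(88, 99) = (32*(-11 + 46))/(88²) = (32*35)/7744 = 1120*(1/7744) = 35/242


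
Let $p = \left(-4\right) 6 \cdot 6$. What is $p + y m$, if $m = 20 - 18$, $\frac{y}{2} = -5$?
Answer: $-164$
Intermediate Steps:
$y = -10$ ($y = 2 \left(-5\right) = -10$)
$m = 2$ ($m = 20 - 18 = 2$)
$p = -144$ ($p = \left(-24\right) 6 = -144$)
$p + y m = -144 - 20 = -164$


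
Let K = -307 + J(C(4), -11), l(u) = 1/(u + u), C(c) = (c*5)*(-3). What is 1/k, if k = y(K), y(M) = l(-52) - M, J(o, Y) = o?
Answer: 104/38167 ≈ 0.0027249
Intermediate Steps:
C(c) = -15*c (C(c) = (5*c)*(-3) = -15*c)
l(u) = 1/(2*u)
K = -367 (K = -307 - 15*4 = -307 - 60 = -367)
y(M) = -1/104 - M (y(M) = (1/2)/(-52) - M = (1/2)*(-1/52) - M = -1/104 - M)
k = 38167/104 (k = -1/104 - 1*(-367) = -1/104 + 367 = 38167/104 ≈ 366.99)
1/k = 1/(38167/104) = 104/38167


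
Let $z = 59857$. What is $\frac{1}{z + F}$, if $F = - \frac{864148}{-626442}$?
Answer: $\frac{313221}{18748901471} \approx 1.6706 \cdot 10^{-5}$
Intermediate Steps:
$F = \frac{432074}{313221}$ ($F = \left(-864148\right) \left(- \frac{1}{626442}\right) = \frac{432074}{313221} \approx 1.3795$)
$\frac{1}{z + F} = \frac{1}{59857 + \frac{432074}{313221}} = \frac{1}{\frac{18748901471}{313221}} = \frac{313221}{18748901471}$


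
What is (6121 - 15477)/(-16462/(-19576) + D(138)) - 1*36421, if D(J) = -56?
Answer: -19572012109/539897 ≈ -36251.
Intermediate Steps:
(6121 - 15477)/(-16462/(-19576) + D(138)) - 1*36421 = (6121 - 15477)/(-16462/(-19576) - 56) - 1*36421 = -9356/(-16462*(-1/19576) - 56) - 36421 = -9356/(8231/9788 - 56) - 36421 = -9356/(-539897/9788) - 36421 = -9356*(-9788/539897) - 36421 = 91576528/539897 - 36421 = -19572012109/539897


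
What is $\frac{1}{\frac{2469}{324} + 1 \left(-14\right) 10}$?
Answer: $- \frac{108}{14297} \approx -0.007554$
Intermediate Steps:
$\frac{1}{\frac{2469}{324} + 1 \left(-14\right) 10} = \frac{1}{2469 \cdot \frac{1}{324} - 140} = \frac{1}{\frac{823}{108} - 140} = \frac{1}{- \frac{14297}{108}} = - \frac{108}{14297}$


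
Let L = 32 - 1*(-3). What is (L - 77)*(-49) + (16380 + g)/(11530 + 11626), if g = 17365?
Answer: 47688793/23156 ≈ 2059.5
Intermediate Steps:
L = 35 (L = 32 + 3 = 35)
(L - 77)*(-49) + (16380 + g)/(11530 + 11626) = (35 - 77)*(-49) + (16380 + 17365)/(11530 + 11626) = -42*(-49) + 33745/23156 = 2058 + 33745*(1/23156) = 2058 + 33745/23156 = 47688793/23156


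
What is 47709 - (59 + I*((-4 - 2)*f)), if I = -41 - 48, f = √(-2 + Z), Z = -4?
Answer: 47650 - 534*I*√6 ≈ 47650.0 - 1308.0*I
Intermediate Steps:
f = I*√6 (f = √(-2 - 4) = √(-6) = I*√6 ≈ 2.4495*I)
I = -89
47709 - (59 + I*((-4 - 2)*f)) = 47709 - (59 - 89*(-4 - 2)*I*√6) = 47709 - (59 - (-534)*I*√6) = 47709 - (59 + 534*I*√6) = 47709 + (-59 - 534*I*√6) = 47650 - 534*I*√6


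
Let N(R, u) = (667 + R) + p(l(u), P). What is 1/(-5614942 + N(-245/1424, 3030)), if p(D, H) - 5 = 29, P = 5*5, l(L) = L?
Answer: -1424/7994679429 ≈ -1.7812e-7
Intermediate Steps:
P = 25
p(D, H) = 34 (p(D, H) = 5 + 29 = 34)
N(R, u) = 701 + R (N(R, u) = (667 + R) + 34 = 701 + R)
1/(-5614942 + N(-245/1424, 3030)) = 1/(-5614942 + (701 - 245/1424)) = 1/(-5614942 + 997979/1424) = 1/(-7994679429/1424) = -1424/7994679429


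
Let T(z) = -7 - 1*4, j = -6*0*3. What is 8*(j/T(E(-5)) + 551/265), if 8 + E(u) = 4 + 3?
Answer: 4408/265 ≈ 16.634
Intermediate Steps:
E(u) = -1 (E(u) = -8 + (4 + 3) = -8 + 7 = -1)
j = 0 (j = 0*3 = 0)
T(z) = -11 (T(z) = -7 - 4 = -11)
8*(j/T(E(-5)) + 551/265) = 8*(0/(-11) + 551/265) = 8*(0*(-1/11) + 551*(1/265)) = 8*(0 + 551/265) = 8*(551/265) = 4408/265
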